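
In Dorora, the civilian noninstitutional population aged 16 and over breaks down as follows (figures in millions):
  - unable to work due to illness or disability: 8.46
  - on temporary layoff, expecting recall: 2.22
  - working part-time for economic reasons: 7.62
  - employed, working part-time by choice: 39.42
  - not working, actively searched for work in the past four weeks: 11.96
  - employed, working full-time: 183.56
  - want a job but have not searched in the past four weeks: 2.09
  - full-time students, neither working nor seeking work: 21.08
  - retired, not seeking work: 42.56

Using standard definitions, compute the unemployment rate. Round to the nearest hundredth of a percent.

Unemployment rate ≈ 5.79%.

Employed = 7.62 + 39.42 + 183.56 = 230.60 million (anyone who worked, including part-time for economic reasons, counts as employed).
Unemployed = 2.22 + 11.96 = 14.18 million (jobless and actively searching, or on temporary layoff).
Labor force = 230.60 + 14.18 = 244.78 million.
Unemployment rate = 14.18 / 244.78 = 5.79%.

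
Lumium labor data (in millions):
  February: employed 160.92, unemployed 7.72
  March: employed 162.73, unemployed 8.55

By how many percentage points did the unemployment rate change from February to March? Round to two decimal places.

The unemployment rate changed by +0.41 percentage points.

February: labor force = 160.92 + 7.72 = 168.64; u = 7.72/168.64 = 4.58%.
March: labor force = 162.73 + 8.55 = 171.28; u = 8.55/171.28 = 4.99%.
Change = 4.99% − 4.58% = +0.41 pp.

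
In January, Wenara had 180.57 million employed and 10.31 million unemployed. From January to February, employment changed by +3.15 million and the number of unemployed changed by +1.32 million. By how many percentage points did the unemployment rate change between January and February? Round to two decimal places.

January: labor force = 180.57 + 10.31 = 190.88; u = 10.31/190.88 = 5.40%.
February: labor force = 183.72 + 11.63 = 195.35; u = 11.63/195.35 = 5.95%.
Change = 5.95% − 5.40% = +0.55 pp.

The unemployment rate changed by +0.55 percentage points.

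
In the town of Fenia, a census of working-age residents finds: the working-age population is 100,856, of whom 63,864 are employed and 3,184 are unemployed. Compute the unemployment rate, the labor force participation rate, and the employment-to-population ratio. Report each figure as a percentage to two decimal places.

Unemployment rate ≈ 4.75%; labor force participation rate ≈ 66.48%; employment-population ratio ≈ 63.32%.

Labor force = employed + unemployed = 63,864 + 3,184 = 67,048.
Unemployment rate = 3,184 / 67,048 = 4.75%.
Labor force participation rate = 67,048 / 100,856 = 66.48%.
Employment-population ratio = 63,864 / 100,856 = 63.32%.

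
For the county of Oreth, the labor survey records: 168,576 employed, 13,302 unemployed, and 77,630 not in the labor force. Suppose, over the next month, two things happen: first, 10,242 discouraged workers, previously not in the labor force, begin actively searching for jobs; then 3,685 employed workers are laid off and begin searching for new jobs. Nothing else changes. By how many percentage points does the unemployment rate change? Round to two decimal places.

Initially, labor force = 168,576 + 13,302 = 181,878, so u = 13,302/181,878 = 7.31%.
After the first change, unemployed and labor force both rise by 10,242 → E = 168,576, U = 23,544, labor force = 192,120.
After the second change, employed falls and unemployed rises by 3,685; labor force unchanged → E = 164,891, U = 27,229, labor force = 192,120.
New unemployment rate = 27,229 / 192,120 = 14.17%.
Change = 14.17% − 7.31% = +6.86 percentage points.

The unemployment rate changes by +6.86 percentage points.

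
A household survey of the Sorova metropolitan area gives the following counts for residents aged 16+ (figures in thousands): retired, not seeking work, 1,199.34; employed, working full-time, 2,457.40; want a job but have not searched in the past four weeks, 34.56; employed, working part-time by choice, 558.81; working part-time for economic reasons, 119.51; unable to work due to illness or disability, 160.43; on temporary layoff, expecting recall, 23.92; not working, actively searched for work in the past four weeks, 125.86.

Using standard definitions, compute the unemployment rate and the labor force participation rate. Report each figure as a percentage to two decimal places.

Employed = 2,457.40 + 558.81 + 119.51 = 3,135.72 thousand (anyone who worked, including part-time for economic reasons, counts as employed).
Unemployed = 23.92 + 125.86 = 149.78 thousand (jobless and actively searching, or on temporary layoff).
Labor force = 3,135.72 + 149.78 = 3,285.50 thousand.
Not in labor force = 1,199.34 + 34.56 + 160.43 = 1,394.33 thousand (those not working and not actively searching are outside the labor force — including those who want a job but have given up searching).
Civilian working-age population = 3,285.50 + 1,394.33 = 4,679.83 thousand.
Unemployment rate = 149.78 / 3,285.50 = 4.56%.
Labor force participation rate = 3,285.50 / 4,679.83 = 70.21%.

Unemployment rate ≈ 4.56%; labor force participation rate ≈ 70.21%.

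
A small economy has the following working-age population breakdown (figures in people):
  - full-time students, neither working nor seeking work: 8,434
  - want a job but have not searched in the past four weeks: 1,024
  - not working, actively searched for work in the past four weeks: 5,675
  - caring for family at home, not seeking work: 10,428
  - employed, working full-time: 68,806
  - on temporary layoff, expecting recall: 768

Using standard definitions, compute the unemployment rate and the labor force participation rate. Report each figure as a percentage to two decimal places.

Unemployment rate ≈ 8.56%; labor force participation rate ≈ 79.10%.

Employed = 68,806.
Unemployed = 5,675 + 768 = 6,443 (jobless and actively searching, or on temporary layoff).
Labor force = 68,806 + 6,443 = 75,249.
Not in labor force = 8,434 + 1,024 + 10,428 = 19,886 (those not working and not actively searching are outside the labor force — including those who want a job but have given up searching).
Civilian working-age population = 75,249 + 19,886 = 95,135.
Unemployment rate = 6,443 / 75,249 = 8.56%.
Labor force participation rate = 75,249 / 95,135 = 79.10%.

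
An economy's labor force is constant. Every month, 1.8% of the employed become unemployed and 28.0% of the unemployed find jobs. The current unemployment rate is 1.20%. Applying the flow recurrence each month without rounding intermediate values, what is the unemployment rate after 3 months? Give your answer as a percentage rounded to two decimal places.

With a fixed labor force, u_{t+1} = u_t + s·(1−u_t) − f·u_t = u_t·(1−s−f) + s.
Here 1−s−f = 0.702 and s = 0.018.
u_1 = 0.012000 × 0.702 + 0.018 = 0.026424.
u_2 = 0.026424 × 0.702 + 0.018 = 0.036550.
u_3 = 0.036550 × 0.702 + 0.018 = 0.043658.

Unemployment rate after three months ≈ 4.37%.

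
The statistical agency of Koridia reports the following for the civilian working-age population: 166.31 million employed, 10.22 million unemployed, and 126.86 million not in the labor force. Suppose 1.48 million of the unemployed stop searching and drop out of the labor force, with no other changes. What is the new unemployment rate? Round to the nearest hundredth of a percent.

Initially, labor force = 166.31 + 10.22 = 176.53 million, so u = 10.22/176.53 = 5.79%.
After the change, unemployed and labor force both fall by 1.48 → E = 166.31, U = 8.74, labor force = 175.05 million.
New unemployment rate = 8.74 / 175.05 = 4.99%.

New unemployment rate ≈ 4.99%.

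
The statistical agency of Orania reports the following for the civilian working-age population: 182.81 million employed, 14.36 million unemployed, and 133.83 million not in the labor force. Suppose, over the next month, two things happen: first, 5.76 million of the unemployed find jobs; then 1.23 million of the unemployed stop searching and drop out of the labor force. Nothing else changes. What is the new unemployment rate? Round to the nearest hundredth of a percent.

New unemployment rate ≈ 3.76%.

Initially, labor force = 182.81 + 14.36 = 197.17 million, so u = 14.36/197.17 = 7.28%.
After the first change, unemployed falls and employed rises by 5.76; labor force unchanged → E = 188.57, U = 8.60, labor force = 197.17 million.
After the second change, unemployed and labor force both fall by 1.23 → E = 188.57, U = 7.37, labor force = 195.94 million.
New unemployment rate = 7.37 / 195.94 = 3.76%.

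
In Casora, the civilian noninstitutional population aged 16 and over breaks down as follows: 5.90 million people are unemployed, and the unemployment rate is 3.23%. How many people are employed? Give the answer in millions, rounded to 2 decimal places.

About 176.76 million are employed.

Labor force = U / u = 5.90 / 0.0323 ≈ 182.66 million.
Employed = labor force − unemployed = 182.66 − 5.90 = 176.76 million.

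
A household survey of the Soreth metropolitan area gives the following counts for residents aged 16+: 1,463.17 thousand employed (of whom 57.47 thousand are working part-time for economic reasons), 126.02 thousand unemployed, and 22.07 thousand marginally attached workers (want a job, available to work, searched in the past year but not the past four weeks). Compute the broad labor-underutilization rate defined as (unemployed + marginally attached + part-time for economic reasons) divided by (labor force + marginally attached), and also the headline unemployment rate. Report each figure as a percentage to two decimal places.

Labor force = 1,463.17 + 126.02 = 1,589.19 thousand.
Numerator = 126.02 + 22.07 + 57.47 = 205.56 thousand.
Denominator = 1,589.19 + 22.07 = 1,611.26 thousand.
Broad rate = 205.56 / 1,611.26 = 12.76%.
Headline unemployment rate = 126.02 / 1,589.19 = 7.93%.

Broad underutilization rate ≈ 12.76%; headline unemployment rate ≈ 7.93%.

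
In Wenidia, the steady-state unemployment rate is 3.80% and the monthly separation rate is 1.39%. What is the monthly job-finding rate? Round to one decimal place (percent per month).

From u* = s/(s+f): f = s·(1−u)/u.
f = 1.39 × (1 − 0.0380) / 0.0380 = 1.3372 / 0.0380 ≈ 35.2% per month.

Job-finding rate ≈ 35.2% per month.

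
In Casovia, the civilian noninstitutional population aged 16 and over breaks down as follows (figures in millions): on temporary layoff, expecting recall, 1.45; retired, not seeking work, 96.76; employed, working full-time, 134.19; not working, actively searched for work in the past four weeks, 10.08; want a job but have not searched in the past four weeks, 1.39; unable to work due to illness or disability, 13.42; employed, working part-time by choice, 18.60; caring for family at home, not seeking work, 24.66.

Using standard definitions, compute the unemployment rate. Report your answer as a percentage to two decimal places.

Employed = 134.19 + 18.60 = 152.79 million.
Unemployed = 1.45 + 10.08 = 11.53 million (jobless and actively searching, or on temporary layoff).
Labor force = 152.79 + 11.53 = 164.32 million.
Unemployment rate = 11.53 / 164.32 = 7.02%.

Unemployment rate ≈ 7.02%.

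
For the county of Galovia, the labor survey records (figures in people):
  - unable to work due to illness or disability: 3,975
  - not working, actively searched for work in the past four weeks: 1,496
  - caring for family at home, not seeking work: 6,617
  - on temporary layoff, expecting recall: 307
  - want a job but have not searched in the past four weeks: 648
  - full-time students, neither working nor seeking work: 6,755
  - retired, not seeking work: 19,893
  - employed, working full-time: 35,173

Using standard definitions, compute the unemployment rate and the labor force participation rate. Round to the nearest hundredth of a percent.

Unemployment rate ≈ 4.88%; labor force participation rate ≈ 49.39%.

Employed = 35,173.
Unemployed = 1,496 + 307 = 1,803 (jobless and actively searching, or on temporary layoff).
Labor force = 35,173 + 1,803 = 36,976.
Not in labor force = 3,975 + 6,617 + 648 + 6,755 + 19,893 = 37,888 (those not working and not actively searching are outside the labor force — including those who want a job but have given up searching).
Civilian working-age population = 36,976 + 37,888 = 74,864.
Unemployment rate = 1,803 / 36,976 = 4.88%.
Labor force participation rate = 36,976 / 74,864 = 49.39%.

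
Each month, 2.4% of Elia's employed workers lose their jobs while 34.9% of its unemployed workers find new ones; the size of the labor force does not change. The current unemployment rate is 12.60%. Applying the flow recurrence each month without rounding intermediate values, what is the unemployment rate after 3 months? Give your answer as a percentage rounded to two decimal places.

With a fixed labor force, u_{t+1} = u_t + s·(1−u_t) − f·u_t = u_t·(1−s−f) + s.
Here 1−s−f = 0.627 and s = 0.024.
u_1 = 0.126000 × 0.627 + 0.024 = 0.103002.
u_2 = 0.103002 × 0.627 + 0.024 = 0.088582.
u_3 = 0.088582 × 0.627 + 0.024 = 0.079541.

Unemployment rate after three months ≈ 7.95%.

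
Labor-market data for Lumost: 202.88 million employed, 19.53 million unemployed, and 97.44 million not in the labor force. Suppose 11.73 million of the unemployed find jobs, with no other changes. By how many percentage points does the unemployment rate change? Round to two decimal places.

Initially, labor force = 202.88 + 19.53 = 222.41 million, so u = 19.53/222.41 = 8.78%.
After the change, unemployed falls and employed rises by 11.73; labor force unchanged → E = 214.61, U = 7.80, labor force = 222.41 million.
New unemployment rate = 7.80 / 222.41 = 3.51%.
Change = 3.51% − 8.78% = −5.27 percentage points.

The unemployment rate changes by −5.27 percentage points.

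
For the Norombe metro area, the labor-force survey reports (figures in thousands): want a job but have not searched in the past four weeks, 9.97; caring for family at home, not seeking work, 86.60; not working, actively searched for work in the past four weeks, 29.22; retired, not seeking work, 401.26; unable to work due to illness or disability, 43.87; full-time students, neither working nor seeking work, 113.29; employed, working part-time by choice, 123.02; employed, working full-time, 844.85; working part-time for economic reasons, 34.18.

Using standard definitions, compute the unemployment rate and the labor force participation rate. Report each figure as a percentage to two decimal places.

Employed = 123.02 + 844.85 + 34.18 = 1,002.05 thousand (anyone who worked, including part-time for economic reasons, counts as employed).
Unemployed = 29.22 thousand.
Labor force = 1,002.05 + 29.22 = 1,031.27 thousand.
Not in labor force = 9.97 + 86.60 + 401.26 + 43.87 + 113.29 = 654.99 thousand (those not working and not actively searching are outside the labor force — including those who want a job but have given up searching).
Civilian working-age population = 1,031.27 + 654.99 = 1,686.26 thousand.
Unemployment rate = 29.22 / 1,031.27 = 2.83%.
Labor force participation rate = 1,031.27 / 1,686.26 = 61.16%.

Unemployment rate ≈ 2.83%; labor force participation rate ≈ 61.16%.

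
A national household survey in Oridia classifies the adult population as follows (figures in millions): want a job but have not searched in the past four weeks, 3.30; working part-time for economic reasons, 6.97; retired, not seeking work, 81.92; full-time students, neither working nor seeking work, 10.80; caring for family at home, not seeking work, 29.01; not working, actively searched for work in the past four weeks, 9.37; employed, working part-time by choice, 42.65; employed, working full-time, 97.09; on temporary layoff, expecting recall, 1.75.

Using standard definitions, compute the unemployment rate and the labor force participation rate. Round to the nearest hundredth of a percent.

Employed = 6.97 + 42.65 + 97.09 = 146.71 million (anyone who worked, including part-time for economic reasons, counts as employed).
Unemployed = 9.37 + 1.75 = 11.12 million (jobless and actively searching, or on temporary layoff).
Labor force = 146.71 + 11.12 = 157.83 million.
Not in labor force = 3.30 + 81.92 + 10.80 + 29.01 = 125.03 million (those not working and not actively searching are outside the labor force — including those who want a job but have given up searching).
Civilian working-age population = 157.83 + 125.03 = 282.86 million.
Unemployment rate = 11.12 / 157.83 = 7.05%.
Labor force participation rate = 157.83 / 282.86 = 55.80%.

Unemployment rate ≈ 7.05%; labor force participation rate ≈ 55.80%.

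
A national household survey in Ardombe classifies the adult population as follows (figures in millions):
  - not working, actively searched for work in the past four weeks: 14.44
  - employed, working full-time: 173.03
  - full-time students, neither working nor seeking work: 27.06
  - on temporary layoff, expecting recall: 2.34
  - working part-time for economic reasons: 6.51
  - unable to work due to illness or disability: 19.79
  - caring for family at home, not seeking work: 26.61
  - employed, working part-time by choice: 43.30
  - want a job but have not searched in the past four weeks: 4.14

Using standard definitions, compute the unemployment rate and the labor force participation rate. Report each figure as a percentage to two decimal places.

Employed = 173.03 + 6.51 + 43.30 = 222.84 million (anyone who worked, including part-time for economic reasons, counts as employed).
Unemployed = 14.44 + 2.34 = 16.78 million (jobless and actively searching, or on temporary layoff).
Labor force = 222.84 + 16.78 = 239.62 million.
Not in labor force = 27.06 + 19.79 + 26.61 + 4.14 = 77.60 million (those not working and not actively searching are outside the labor force — including those who want a job but have given up searching).
Civilian working-age population = 239.62 + 77.60 = 317.22 million.
Unemployment rate = 16.78 / 239.62 = 7.00%.
Labor force participation rate = 239.62 / 317.22 = 75.54%.

Unemployment rate ≈ 7.00%; labor force participation rate ≈ 75.54%.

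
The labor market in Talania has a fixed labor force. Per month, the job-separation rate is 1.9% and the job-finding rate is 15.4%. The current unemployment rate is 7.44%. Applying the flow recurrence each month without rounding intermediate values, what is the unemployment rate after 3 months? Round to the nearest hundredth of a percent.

With a fixed labor force, u_{t+1} = u_t + s·(1−u_t) − f·u_t = u_t·(1−s−f) + s.
Here 1−s−f = 0.827 and s = 0.019.
u_1 = 0.074400 × 0.827 + 0.019 = 0.080529.
u_2 = 0.080529 × 0.827 + 0.019 = 0.085597.
u_3 = 0.085597 × 0.827 + 0.019 = 0.089789.

Unemployment rate after three months ≈ 8.98%.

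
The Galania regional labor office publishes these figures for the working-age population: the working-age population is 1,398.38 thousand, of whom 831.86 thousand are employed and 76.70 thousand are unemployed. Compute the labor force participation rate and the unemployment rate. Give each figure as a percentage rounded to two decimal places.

Labor force participation rate ≈ 64.97%; unemployment rate ≈ 8.44%.

Labor force = employed + unemployed = 831.86 + 76.70 = 908.56 thousand.
Unemployment rate = 76.70 / 908.56 = 8.44%.
Labor force participation rate = 908.56 / 1,398.38 = 64.97%.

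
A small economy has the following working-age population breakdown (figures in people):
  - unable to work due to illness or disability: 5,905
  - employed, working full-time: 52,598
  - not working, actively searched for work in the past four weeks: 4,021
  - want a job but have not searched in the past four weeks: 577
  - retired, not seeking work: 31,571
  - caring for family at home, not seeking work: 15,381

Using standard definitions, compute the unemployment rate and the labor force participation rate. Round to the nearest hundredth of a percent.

Unemployment rate ≈ 7.10%; labor force participation rate ≈ 51.45%.

Employed = 52,598.
Unemployed = 4,021.
Labor force = 52,598 + 4,021 = 56,619.
Not in labor force = 5,905 + 577 + 31,571 + 15,381 = 53,434 (those not working and not actively searching are outside the labor force — including those who want a job but have given up searching).
Civilian working-age population = 56,619 + 53,434 = 110,053.
Unemployment rate = 4,021 / 56,619 = 7.10%.
Labor force participation rate = 56,619 / 110,053 = 51.45%.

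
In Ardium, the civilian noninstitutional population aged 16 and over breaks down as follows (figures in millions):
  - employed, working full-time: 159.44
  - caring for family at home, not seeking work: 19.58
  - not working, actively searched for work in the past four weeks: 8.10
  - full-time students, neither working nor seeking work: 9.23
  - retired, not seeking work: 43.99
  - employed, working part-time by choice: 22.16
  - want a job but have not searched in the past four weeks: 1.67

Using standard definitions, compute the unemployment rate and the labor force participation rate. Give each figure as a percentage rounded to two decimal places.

Employed = 159.44 + 22.16 = 181.60 million.
Unemployed = 8.10 million.
Labor force = 181.60 + 8.10 = 189.70 million.
Not in labor force = 19.58 + 9.23 + 43.99 + 1.67 = 74.47 million (those not working and not actively searching are outside the labor force — including those who want a job but have given up searching).
Civilian working-age population = 189.70 + 74.47 = 264.17 million.
Unemployment rate = 8.10 / 189.70 = 4.27%.
Labor force participation rate = 189.70 / 264.17 = 71.81%.

Unemployment rate ≈ 4.27%; labor force participation rate ≈ 71.81%.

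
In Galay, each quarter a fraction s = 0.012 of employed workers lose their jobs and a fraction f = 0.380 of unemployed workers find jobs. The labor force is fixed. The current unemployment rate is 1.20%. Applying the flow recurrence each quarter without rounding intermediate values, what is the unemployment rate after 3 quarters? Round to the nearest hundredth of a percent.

Unemployment rate after three quarters ≈ 2.64%.

With a fixed labor force, u_{t+1} = u_t + s·(1−u_t) − f·u_t = u_t·(1−s−f) + s.
Here 1−s−f = 0.608 and s = 0.012.
u_1 = 0.012000 × 0.608 + 0.012 = 0.019296.
u_2 = 0.019296 × 0.608 + 0.012 = 0.023732.
u_3 = 0.023732 × 0.608 + 0.012 = 0.026429.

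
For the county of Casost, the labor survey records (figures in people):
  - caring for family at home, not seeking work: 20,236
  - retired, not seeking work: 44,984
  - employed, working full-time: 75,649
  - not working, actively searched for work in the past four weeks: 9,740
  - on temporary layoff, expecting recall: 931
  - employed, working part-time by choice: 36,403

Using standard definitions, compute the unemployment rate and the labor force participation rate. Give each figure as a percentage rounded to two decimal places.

Employed = 75,649 + 36,403 = 112,052.
Unemployed = 9,740 + 931 = 10,671 (jobless and actively searching, or on temporary layoff).
Labor force = 112,052 + 10,671 = 122,723.
Not in labor force = 20,236 + 44,984 = 65,220 (those not working and not actively searching are outside the labor force).
Civilian working-age population = 122,723 + 65,220 = 187,943.
Unemployment rate = 10,671 / 122,723 = 8.70%.
Labor force participation rate = 122,723 / 187,943 = 65.30%.

Unemployment rate ≈ 8.70%; labor force participation rate ≈ 65.30%.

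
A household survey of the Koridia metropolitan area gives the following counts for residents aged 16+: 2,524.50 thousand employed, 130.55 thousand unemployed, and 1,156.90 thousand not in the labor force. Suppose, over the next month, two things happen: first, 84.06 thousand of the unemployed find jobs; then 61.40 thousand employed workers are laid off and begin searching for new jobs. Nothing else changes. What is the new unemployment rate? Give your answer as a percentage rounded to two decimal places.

Initially, labor force = 2,524.50 + 130.55 = 2,655.05 thousand, so u = 130.55/2,655.05 = 4.92%.
After the first change, unemployed falls and employed rises by 84.06; labor force unchanged → E = 2,608.56, U = 46.49, labor force = 2,655.05 thousand.
After the second change, employed falls and unemployed rises by 61.40; labor force unchanged → E = 2,547.16, U = 107.89, labor force = 2,655.05 thousand.
New unemployment rate = 107.89 / 2,655.05 = 4.06%.

New unemployment rate ≈ 4.06%.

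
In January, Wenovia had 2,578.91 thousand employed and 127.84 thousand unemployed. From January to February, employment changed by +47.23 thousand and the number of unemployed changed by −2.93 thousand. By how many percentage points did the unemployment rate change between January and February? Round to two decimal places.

The unemployment rate changed by −0.18 percentage points.

January: labor force = 2,578.91 + 127.84 = 2,706.75; u = 127.84/2,706.75 = 4.72%.
February: labor force = 2,626.14 + 124.91 = 2,751.05; u = 124.91/2,751.05 = 4.54%.
Change = 4.54% − 4.72% = −0.18 pp.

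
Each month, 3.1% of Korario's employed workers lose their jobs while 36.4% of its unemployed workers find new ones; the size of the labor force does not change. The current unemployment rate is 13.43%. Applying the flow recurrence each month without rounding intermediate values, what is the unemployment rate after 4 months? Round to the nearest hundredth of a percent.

Unemployment rate after four months ≈ 8.60%.

With a fixed labor force, u_{t+1} = u_t + s·(1−u_t) − f·u_t = u_t·(1−s−f) + s.
Here 1−s−f = 0.605 and s = 0.031.
u_1 = 0.134300 × 0.605 + 0.031 = 0.112252.
u_2 = 0.112252 × 0.605 + 0.031 = 0.098912.
u_3 = 0.098912 × 0.605 + 0.031 = 0.090842.
u_4 = 0.090842 × 0.605 + 0.031 = 0.085959.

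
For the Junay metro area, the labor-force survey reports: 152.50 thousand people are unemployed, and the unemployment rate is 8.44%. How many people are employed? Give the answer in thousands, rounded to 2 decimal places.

About 1,654.37 thousand are employed.

Labor force = U / u = 152.50 / 0.0844 ≈ 1,806.87 thousand.
Employed = labor force − unemployed = 1,806.87 − 152.50 = 1,654.37 thousand.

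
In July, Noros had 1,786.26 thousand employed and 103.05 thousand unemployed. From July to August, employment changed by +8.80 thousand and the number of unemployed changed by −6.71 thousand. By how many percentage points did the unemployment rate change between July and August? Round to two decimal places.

July: labor force = 1,786.26 + 103.05 = 1,889.31; u = 103.05/1,889.31 = 5.45%.
August: labor force = 1,795.06 + 96.34 = 1,891.40; u = 96.34/1,891.40 = 5.09%.
Change = 5.09% − 5.45% = −0.36 pp.

The unemployment rate changed by −0.36 percentage points.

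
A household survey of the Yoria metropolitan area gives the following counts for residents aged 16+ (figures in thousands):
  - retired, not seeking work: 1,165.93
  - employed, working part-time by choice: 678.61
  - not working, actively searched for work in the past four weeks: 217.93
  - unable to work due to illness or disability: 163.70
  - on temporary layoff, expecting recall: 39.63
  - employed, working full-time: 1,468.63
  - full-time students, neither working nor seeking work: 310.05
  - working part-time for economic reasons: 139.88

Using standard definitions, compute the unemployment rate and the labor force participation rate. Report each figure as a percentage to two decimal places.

Employed = 678.61 + 1,468.63 + 139.88 = 2,287.12 thousand (anyone who worked, including part-time for economic reasons, counts as employed).
Unemployed = 217.93 + 39.63 = 257.56 thousand (jobless and actively searching, or on temporary layoff).
Labor force = 2,287.12 + 257.56 = 2,544.68 thousand.
Not in labor force = 1,165.93 + 163.70 + 310.05 = 1,639.68 thousand (those not working and not actively searching are outside the labor force).
Civilian working-age population = 2,544.68 + 1,639.68 = 4,184.36 thousand.
Unemployment rate = 257.56 / 2,544.68 = 10.12%.
Labor force participation rate = 2,544.68 / 4,184.36 = 60.81%.

Unemployment rate ≈ 10.12%; labor force participation rate ≈ 60.81%.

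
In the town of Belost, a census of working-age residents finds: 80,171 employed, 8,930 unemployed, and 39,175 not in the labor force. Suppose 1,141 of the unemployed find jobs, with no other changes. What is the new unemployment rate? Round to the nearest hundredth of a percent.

Initially, labor force = 80,171 + 8,930 = 89,101, so u = 8,930/89,101 = 10.02%.
After the change, unemployed falls and employed rises by 1,141; labor force unchanged → E = 81,312, U = 7,789, labor force = 89,101.
New unemployment rate = 7,789 / 89,101 = 8.74%.

New unemployment rate ≈ 8.74%.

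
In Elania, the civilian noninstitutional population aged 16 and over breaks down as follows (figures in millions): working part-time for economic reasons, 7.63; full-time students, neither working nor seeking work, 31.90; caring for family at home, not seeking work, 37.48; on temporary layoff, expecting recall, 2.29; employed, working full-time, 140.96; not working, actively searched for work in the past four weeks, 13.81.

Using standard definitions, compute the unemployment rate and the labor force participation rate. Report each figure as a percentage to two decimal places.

Employed = 7.63 + 140.96 = 148.59 million (anyone who worked, including part-time for economic reasons, counts as employed).
Unemployed = 2.29 + 13.81 = 16.10 million (jobless and actively searching, or on temporary layoff).
Labor force = 148.59 + 16.10 = 164.69 million.
Not in labor force = 31.90 + 37.48 = 69.38 million (those not working and not actively searching are outside the labor force).
Civilian working-age population = 164.69 + 69.38 = 234.07 million.
Unemployment rate = 16.10 / 164.69 = 9.78%.
Labor force participation rate = 164.69 / 234.07 = 70.36%.

Unemployment rate ≈ 9.78%; labor force participation rate ≈ 70.36%.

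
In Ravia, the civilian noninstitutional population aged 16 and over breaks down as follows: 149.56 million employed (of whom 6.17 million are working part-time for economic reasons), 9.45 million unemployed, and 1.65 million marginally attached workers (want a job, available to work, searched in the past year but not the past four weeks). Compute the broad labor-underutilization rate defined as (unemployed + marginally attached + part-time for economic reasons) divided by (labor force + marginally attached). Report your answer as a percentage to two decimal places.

Broad underutilization rate ≈ 10.75%.

Labor force = 149.56 + 9.45 = 159.01 million.
Numerator = 9.45 + 1.65 + 6.17 = 17.27 million.
Denominator = 159.01 + 1.65 = 160.66 million.
Broad rate = 17.27 / 160.66 = 10.75%.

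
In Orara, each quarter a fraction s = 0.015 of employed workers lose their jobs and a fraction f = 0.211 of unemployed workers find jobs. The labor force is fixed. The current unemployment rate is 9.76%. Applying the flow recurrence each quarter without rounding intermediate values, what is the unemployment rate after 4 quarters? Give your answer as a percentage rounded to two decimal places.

Unemployment rate after four quarters ≈ 7.76%.

With a fixed labor force, u_{t+1} = u_t + s·(1−u_t) − f·u_t = u_t·(1−s−f) + s.
Here 1−s−f = 0.774 and s = 0.015.
u_1 = 0.097600 × 0.774 + 0.015 = 0.090542.
u_2 = 0.090542 × 0.774 + 0.015 = 0.085080.
u_3 = 0.085080 × 0.774 + 0.015 = 0.080852.
u_4 = 0.080852 × 0.774 + 0.015 = 0.077579.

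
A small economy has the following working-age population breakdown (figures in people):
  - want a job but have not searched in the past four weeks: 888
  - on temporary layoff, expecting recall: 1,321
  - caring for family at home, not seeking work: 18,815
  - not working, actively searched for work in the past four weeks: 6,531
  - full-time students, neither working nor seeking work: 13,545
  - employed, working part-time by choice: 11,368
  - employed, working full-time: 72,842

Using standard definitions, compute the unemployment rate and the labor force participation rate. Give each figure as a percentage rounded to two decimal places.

Unemployment rate ≈ 8.53%; labor force participation rate ≈ 73.47%.

Employed = 11,368 + 72,842 = 84,210.
Unemployed = 1,321 + 6,531 = 7,852 (jobless and actively searching, or on temporary layoff).
Labor force = 84,210 + 7,852 = 92,062.
Not in labor force = 888 + 18,815 + 13,545 = 33,248 (those not working and not actively searching are outside the labor force — including those who want a job but have given up searching).
Civilian working-age population = 92,062 + 33,248 = 125,310.
Unemployment rate = 7,852 / 92,062 = 8.53%.
Labor force participation rate = 92,062 / 125,310 = 73.47%.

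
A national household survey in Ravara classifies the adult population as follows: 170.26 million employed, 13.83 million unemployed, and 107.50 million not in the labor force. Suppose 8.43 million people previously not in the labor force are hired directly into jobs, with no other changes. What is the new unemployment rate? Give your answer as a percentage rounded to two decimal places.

Initially, labor force = 170.26 + 13.83 = 184.09 million, so u = 13.83/184.09 = 7.51%.
After the change, employed and labor force both rise by 8.43; unemployed unchanged → E = 178.69, U = 13.83, labor force = 192.52 million.
New unemployment rate = 13.83 / 192.52 = 7.18%.

New unemployment rate ≈ 7.18%.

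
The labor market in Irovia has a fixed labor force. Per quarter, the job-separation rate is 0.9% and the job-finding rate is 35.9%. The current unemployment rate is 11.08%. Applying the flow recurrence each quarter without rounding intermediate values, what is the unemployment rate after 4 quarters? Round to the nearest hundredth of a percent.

Unemployment rate after four quarters ≈ 3.82%.

With a fixed labor force, u_{t+1} = u_t + s·(1−u_t) − f·u_t = u_t·(1−s−f) + s.
Here 1−s−f = 0.632 and s = 0.009.
u_1 = 0.110800 × 0.632 + 0.009 = 0.079026.
u_2 = 0.079026 × 0.632 + 0.009 = 0.058944.
u_3 = 0.058944 × 0.632 + 0.009 = 0.046253.
u_4 = 0.046253 × 0.632 + 0.009 = 0.038232.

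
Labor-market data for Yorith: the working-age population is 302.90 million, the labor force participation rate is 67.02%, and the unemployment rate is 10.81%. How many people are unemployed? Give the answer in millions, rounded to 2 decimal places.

About 21.94 million are unemployed.

Labor force = 0.6702 × 302.90 = 203.00 million.
Unemployed = 0.1081 × 203.00 ≈ 21.94 million.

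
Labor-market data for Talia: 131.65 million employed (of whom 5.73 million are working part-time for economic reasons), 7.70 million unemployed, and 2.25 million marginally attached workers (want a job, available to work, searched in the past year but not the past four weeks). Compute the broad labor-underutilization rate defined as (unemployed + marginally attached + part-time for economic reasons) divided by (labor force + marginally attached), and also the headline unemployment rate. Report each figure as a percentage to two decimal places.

Labor force = 131.65 + 7.70 = 139.35 million.
Numerator = 7.70 + 2.25 + 5.73 = 15.68 million.
Denominator = 139.35 + 2.25 = 141.60 million.
Broad rate = 15.68 / 141.60 = 11.07%.
Headline unemployment rate = 7.70 / 139.35 = 5.53%.

Broad underutilization rate ≈ 11.07%; headline unemployment rate ≈ 5.53%.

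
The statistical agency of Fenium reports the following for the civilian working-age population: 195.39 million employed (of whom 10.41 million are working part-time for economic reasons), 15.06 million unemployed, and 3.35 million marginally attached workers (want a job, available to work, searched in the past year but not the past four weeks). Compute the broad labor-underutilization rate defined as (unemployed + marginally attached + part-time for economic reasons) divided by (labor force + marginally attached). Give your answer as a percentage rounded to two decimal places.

Broad underutilization rate ≈ 13.48%.

Labor force = 195.39 + 15.06 = 210.45 million.
Numerator = 15.06 + 3.35 + 10.41 = 28.82 million.
Denominator = 210.45 + 3.35 = 213.80 million.
Broad rate = 28.82 / 213.80 = 13.48%.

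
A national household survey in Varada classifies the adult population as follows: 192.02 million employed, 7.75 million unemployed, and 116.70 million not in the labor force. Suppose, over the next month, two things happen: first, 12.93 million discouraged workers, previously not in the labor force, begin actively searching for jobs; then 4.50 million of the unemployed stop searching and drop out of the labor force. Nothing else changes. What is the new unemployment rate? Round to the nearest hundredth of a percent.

New unemployment rate ≈ 7.77%.

Initially, labor force = 192.02 + 7.75 = 199.77 million, so u = 7.75/199.77 = 3.88%.
After the first change, unemployed and labor force both rise by 12.93 → E = 192.02, U = 20.68, labor force = 212.70 million.
After the second change, unemployed and labor force both fall by 4.50 → E = 192.02, U = 16.18, labor force = 208.20 million.
New unemployment rate = 16.18 / 208.20 = 7.77%.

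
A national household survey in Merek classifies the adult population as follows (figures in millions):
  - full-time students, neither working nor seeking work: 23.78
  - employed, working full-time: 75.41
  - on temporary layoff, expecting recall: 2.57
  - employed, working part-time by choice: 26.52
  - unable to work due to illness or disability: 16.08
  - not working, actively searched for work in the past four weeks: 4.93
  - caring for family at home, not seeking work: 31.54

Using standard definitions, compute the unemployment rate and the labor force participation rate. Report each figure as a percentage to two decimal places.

Unemployment rate ≈ 6.85%; labor force participation rate ≈ 60.52%.

Employed = 75.41 + 26.52 = 101.93 million.
Unemployed = 2.57 + 4.93 = 7.50 million (jobless and actively searching, or on temporary layoff).
Labor force = 101.93 + 7.50 = 109.43 million.
Not in labor force = 23.78 + 16.08 + 31.54 = 71.40 million (those not working and not actively searching are outside the labor force).
Civilian working-age population = 109.43 + 71.40 = 180.83 million.
Unemployment rate = 7.50 / 109.43 = 6.85%.
Labor force participation rate = 109.43 / 180.83 = 60.52%.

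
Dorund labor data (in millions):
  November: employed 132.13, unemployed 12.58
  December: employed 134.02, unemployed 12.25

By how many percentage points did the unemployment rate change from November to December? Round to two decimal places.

November: labor force = 132.13 + 12.58 = 144.71; u = 12.58/144.71 = 8.69%.
December: labor force = 134.02 + 12.25 = 146.27; u = 12.25/146.27 = 8.37%.
Change = 8.37% − 8.69% = −0.32 pp.

The unemployment rate changed by −0.32 percentage points.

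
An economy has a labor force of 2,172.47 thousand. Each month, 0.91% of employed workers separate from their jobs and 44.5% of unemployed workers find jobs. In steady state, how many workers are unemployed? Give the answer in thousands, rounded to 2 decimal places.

Steady-state unemployment rate u* = s/(s+f) = 0.91/(0.91+44.5) = 0.020040.
Unemployed = u* × labor force = 0.020040 × 2,172.47 ≈ 43.54 thousand.

About 43.54 thousand are unemployed in steady state.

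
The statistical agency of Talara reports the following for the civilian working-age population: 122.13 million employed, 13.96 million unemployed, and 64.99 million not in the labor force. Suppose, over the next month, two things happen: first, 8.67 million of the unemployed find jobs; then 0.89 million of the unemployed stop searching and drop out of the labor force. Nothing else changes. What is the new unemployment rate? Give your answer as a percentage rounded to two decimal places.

New unemployment rate ≈ 3.25%.

Initially, labor force = 122.13 + 13.96 = 136.09 million, so u = 13.96/136.09 = 10.26%.
After the first change, unemployed falls and employed rises by 8.67; labor force unchanged → E = 130.80, U = 5.29, labor force = 136.09 million.
After the second change, unemployed and labor force both fall by 0.89 → E = 130.80, U = 4.40, labor force = 135.20 million.
New unemployment rate = 4.40 / 135.20 = 3.25%.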